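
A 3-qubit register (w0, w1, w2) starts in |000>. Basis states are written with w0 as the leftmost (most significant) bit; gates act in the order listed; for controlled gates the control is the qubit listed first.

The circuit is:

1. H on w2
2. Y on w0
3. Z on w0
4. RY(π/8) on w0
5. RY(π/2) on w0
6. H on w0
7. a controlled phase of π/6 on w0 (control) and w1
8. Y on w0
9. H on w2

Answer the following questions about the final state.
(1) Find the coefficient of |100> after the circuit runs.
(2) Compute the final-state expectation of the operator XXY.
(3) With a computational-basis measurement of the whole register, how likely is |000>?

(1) |100> carries amplitude -sin(pi/16) in the final state.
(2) The expectation value of XXY is 0.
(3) Outcome |000> occurs with probability cos(pi/16)**2.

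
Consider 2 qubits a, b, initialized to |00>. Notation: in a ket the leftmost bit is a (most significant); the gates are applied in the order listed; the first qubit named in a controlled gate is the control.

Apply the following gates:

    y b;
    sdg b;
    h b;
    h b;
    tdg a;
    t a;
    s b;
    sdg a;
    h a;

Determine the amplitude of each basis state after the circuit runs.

After the circuit, the state carries amplitude 0 on |00>, sqrt(2)*I/2 on |01>, 0 on |10>, sqrt(2)*I/2 on |11>.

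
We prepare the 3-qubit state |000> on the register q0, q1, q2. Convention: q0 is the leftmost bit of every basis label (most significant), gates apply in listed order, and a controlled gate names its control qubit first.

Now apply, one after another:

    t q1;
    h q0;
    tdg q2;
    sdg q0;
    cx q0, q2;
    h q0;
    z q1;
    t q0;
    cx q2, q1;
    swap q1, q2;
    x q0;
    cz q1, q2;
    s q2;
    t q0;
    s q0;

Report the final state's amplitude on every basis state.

After the circuit, the state carries amplitude exp(I*pi/4)/2 on |000>, 0 on |001>, 0 on |010>, exp(I*pi/4)/2 on |011>, exp(3*I*pi/4)/2 on |100>, 0 on |101>, 0 on |110>, -exp(3*I*pi/4)/2 on |111>.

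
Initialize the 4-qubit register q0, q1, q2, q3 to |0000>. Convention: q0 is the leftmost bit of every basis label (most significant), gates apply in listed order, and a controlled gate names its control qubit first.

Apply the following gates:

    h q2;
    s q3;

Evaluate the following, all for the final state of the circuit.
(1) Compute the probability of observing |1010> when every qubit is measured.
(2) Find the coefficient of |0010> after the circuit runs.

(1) Outcome |1010> occurs with probability 0.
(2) |0010> carries amplitude sqrt(2)/2 in the final state.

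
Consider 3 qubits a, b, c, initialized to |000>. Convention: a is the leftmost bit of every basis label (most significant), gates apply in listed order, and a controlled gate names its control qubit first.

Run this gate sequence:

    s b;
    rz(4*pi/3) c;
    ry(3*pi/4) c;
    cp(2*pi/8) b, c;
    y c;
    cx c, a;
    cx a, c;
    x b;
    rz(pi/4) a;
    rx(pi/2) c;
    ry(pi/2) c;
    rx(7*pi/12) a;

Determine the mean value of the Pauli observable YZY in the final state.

The expectation value of YZY is -sqrt(3)/4 - 1/4 - sqrt(2)/8 + sqrt(6)/8.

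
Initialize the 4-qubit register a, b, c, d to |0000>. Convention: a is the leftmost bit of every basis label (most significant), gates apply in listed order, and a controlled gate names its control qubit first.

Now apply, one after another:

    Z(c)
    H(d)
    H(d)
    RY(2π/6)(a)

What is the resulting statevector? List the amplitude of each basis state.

The resulting statevector has amplitude sqrt(3)/2 on |0000>, 1/2 on |1000>, and 0 on every other basis state. Key observation: gates 2-3 undo each other exactly, leaving only the rest of the circuit to track.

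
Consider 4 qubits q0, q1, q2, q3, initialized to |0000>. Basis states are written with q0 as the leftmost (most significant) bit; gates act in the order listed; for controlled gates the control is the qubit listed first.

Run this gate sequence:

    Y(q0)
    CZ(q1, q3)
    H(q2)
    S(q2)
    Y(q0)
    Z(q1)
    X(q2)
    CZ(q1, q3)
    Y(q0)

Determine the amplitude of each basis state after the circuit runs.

The final amplitudes are -sqrt(2)/2 on |1000>, sqrt(2)*I/2 on |1010>, and 0 on every other basis state.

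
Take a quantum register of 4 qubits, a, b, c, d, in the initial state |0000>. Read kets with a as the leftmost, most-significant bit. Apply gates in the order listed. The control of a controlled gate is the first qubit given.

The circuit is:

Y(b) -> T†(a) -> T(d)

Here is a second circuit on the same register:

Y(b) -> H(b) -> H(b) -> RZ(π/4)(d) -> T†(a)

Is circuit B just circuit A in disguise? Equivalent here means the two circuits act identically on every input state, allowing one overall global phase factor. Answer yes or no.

Yes: on every input state the two circuits agree up to one overall phase factor.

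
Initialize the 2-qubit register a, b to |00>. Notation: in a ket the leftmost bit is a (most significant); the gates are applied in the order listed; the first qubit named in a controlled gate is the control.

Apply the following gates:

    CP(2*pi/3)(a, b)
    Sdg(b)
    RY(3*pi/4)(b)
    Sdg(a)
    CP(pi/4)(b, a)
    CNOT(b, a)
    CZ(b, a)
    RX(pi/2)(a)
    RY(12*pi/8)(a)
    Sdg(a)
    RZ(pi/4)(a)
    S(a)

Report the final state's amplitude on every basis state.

The final amplitudes are (1 + I)*sqrt(2 - sqrt(2))*exp(3*I*pi/8)/4 on |00>, (-1 - I)*sqrt(sqrt(2) + 2)*exp(3*I*pi/8)/4 on |01>, (1 + I)*sqrt(2 - sqrt(2))*exp(I*pi/8)/4 on |10>, (1 + I)*sqrt(sqrt(2) + 2)*exp(I*pi/8)/4 on |11>.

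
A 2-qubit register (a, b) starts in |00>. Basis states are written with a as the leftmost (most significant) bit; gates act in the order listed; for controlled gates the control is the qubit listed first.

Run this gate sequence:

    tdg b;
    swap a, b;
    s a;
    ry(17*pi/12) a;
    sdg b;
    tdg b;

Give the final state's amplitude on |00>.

|00> carries amplitude -sqrt(3*sqrt(2) + 6)/4 + sqrt(2 - sqrt(2))/4 in the final state.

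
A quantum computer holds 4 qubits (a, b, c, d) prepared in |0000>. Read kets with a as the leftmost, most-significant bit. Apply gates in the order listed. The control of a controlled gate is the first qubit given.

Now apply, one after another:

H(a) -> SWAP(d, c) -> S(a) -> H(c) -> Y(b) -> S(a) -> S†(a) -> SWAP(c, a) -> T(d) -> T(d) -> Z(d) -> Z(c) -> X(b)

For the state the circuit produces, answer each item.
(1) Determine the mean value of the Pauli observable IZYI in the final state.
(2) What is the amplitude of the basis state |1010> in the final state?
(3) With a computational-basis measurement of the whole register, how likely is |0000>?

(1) The expectation value of IZYI is -1.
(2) The amplitude on |1010> is 1/2.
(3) The probability of measuring |0000> is 1/4.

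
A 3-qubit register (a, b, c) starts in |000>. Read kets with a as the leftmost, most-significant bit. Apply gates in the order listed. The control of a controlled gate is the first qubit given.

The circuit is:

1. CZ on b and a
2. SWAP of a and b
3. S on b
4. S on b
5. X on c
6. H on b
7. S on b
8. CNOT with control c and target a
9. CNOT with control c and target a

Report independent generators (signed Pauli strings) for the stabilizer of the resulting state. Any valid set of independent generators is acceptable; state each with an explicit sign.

The final state is stabilized by the group generated by +IYI, +ZII, -IIZ; other independent generating sets are equally valid. Key observation: steps 8-9 multiply out to the identity, so the circuit reduces to the remaining gates.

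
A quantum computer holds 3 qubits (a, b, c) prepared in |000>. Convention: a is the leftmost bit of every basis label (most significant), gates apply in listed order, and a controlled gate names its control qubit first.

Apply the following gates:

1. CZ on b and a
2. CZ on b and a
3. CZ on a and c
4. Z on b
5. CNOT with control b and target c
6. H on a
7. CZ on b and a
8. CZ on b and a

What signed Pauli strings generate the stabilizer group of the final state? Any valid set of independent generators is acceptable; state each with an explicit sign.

The stabilizer group can be generated by +XII, +IZI, +IIZ, among other valid generating sets.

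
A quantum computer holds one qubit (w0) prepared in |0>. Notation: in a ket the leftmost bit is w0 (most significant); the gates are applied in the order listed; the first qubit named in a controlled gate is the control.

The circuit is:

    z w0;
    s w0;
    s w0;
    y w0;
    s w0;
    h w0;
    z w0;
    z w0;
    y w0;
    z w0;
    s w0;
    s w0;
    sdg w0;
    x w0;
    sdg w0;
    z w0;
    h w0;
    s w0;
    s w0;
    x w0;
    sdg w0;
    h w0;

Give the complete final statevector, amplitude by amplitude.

The final amplitudes are sqrt(2)/2 on |0>, sqrt(2)/2 on |1>.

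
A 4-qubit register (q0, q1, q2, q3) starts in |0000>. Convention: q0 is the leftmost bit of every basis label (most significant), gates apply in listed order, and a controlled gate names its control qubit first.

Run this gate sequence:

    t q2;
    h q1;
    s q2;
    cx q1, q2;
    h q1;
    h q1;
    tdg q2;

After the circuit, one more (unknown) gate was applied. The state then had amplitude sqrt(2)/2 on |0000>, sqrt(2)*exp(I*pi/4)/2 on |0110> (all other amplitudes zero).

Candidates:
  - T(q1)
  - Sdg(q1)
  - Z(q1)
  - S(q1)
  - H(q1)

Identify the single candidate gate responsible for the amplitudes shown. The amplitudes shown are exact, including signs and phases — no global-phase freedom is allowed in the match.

The unique candidate consistent with the amplitudes is S(q1).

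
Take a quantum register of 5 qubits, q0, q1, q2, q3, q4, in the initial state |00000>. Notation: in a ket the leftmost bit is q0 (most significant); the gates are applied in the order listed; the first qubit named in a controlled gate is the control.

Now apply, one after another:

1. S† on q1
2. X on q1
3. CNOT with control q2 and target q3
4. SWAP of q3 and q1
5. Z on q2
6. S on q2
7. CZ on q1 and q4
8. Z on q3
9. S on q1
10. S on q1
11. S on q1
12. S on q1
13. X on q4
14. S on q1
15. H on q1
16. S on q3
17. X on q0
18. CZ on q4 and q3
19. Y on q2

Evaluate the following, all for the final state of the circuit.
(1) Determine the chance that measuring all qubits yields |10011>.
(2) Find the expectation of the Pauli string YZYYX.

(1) Outcome |10011> occurs with probability 0. Key observation: gates 9-12 undo each other exactly, leaving only the rest of the circuit to track.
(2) The expectation value of YZYYX is 0.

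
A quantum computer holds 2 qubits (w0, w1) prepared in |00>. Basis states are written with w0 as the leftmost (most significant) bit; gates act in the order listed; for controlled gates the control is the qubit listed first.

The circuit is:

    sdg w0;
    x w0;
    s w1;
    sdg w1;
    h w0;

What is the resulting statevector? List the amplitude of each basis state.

The final amplitudes are sqrt(2)/2 on |00>, 0 on |01>, -sqrt(2)/2 on |10>, 0 on |11>. Key observation: the block from step 3 through step 4 cancels to the identity and can be dropped.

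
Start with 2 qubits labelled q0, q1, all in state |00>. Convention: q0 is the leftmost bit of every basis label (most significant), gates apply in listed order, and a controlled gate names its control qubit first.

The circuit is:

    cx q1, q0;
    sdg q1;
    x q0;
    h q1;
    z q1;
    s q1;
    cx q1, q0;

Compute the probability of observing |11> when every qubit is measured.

The probability of measuring |11> is 0.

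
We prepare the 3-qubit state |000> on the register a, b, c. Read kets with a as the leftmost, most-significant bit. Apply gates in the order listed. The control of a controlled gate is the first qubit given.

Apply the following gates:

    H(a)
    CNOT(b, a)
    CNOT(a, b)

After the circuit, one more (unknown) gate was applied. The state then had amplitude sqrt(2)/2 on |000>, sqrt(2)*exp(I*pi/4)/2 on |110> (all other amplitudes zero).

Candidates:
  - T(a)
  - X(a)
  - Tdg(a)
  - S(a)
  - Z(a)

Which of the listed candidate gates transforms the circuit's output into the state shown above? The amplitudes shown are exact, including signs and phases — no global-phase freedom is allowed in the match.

The applied gate was T(a).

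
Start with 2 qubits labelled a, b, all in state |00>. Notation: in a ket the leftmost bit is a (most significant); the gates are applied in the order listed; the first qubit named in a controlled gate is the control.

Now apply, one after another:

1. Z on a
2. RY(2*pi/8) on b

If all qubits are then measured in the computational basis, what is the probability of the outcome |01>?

Outcome |01> occurs with probability 1/2 - sqrt(2)/4.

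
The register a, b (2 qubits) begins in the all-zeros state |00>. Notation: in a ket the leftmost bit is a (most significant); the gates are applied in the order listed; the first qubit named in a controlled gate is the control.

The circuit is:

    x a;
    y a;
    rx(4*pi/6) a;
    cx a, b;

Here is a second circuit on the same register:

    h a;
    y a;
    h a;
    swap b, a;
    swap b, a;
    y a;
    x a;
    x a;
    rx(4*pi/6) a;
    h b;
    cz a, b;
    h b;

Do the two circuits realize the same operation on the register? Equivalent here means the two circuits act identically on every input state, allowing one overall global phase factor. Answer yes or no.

No — the two circuits implement different unitaries, even allowing a global phase.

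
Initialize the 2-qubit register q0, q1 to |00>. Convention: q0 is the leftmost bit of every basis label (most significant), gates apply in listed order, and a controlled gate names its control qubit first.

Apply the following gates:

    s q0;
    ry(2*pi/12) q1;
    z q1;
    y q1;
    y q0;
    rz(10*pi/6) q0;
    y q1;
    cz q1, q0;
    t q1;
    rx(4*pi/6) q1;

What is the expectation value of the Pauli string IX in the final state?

The observable IX averages to sqrt(2)/4.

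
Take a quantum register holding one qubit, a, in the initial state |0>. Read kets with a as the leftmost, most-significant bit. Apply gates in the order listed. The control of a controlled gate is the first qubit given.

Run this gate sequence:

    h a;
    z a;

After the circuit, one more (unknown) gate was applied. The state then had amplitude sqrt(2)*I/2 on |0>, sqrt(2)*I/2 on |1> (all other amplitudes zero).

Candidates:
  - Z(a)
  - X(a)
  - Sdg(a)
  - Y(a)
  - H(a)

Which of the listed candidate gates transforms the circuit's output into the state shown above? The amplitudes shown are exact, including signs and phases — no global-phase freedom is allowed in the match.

The unique candidate consistent with the amplitudes is Y(a).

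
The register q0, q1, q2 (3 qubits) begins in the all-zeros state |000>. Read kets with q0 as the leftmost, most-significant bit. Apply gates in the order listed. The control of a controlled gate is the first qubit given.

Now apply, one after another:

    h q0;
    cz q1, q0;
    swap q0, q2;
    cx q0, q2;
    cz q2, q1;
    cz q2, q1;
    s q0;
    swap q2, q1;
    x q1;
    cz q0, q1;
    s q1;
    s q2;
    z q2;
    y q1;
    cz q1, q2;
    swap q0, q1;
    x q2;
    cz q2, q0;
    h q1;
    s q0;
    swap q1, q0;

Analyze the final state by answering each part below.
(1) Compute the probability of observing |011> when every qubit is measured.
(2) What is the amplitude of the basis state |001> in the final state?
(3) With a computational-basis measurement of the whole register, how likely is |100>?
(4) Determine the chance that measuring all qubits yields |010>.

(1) The probability of measuring |011> is 1/4. Key observation: gates 5-6 undo each other exactly, leaving only the rest of the circuit to track.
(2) The amplitude on |001> is 1/2.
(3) A full measurement returns |100> with probability 0.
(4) Outcome |010> occurs with probability 0.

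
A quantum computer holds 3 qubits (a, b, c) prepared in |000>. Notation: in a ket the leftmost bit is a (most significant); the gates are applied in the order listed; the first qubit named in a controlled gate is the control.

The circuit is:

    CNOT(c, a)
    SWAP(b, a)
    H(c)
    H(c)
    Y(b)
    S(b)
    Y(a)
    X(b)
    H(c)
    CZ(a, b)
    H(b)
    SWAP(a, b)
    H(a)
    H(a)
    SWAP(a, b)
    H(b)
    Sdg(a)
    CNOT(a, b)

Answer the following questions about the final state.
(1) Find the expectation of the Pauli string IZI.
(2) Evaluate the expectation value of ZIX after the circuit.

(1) In the final state, IZI has expectation -1. Key observation: steps 11-16 multiply out to the identity, so the circuit reduces to the remaining gates.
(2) The observable ZIX averages to -1.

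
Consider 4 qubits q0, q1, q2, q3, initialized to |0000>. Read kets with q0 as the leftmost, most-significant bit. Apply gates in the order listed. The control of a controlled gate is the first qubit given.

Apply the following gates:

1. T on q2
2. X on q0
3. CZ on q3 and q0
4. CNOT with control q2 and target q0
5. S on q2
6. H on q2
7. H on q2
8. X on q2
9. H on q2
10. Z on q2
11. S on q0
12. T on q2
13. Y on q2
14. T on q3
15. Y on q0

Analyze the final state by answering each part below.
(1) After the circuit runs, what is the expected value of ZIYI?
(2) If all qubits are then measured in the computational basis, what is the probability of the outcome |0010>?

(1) In the final state, ZIYI has expectation sqrt(2)/2. Key observation: gates 7-10 undo each other exactly, leaving only the rest of the circuit to track.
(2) Outcome |0010> occurs with probability 1/2.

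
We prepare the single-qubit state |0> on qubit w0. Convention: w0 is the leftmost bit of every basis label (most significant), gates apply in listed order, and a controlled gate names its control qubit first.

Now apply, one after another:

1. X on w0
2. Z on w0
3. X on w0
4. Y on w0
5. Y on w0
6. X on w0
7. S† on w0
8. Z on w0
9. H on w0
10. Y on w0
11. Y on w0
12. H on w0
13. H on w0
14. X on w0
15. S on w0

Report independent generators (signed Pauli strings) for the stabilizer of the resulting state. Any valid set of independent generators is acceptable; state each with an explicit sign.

The stabilizer group can be generated by -Y, among other valid generating sets. Key observation: gates 9-12 undo each other exactly, leaving only the rest of the circuit to track.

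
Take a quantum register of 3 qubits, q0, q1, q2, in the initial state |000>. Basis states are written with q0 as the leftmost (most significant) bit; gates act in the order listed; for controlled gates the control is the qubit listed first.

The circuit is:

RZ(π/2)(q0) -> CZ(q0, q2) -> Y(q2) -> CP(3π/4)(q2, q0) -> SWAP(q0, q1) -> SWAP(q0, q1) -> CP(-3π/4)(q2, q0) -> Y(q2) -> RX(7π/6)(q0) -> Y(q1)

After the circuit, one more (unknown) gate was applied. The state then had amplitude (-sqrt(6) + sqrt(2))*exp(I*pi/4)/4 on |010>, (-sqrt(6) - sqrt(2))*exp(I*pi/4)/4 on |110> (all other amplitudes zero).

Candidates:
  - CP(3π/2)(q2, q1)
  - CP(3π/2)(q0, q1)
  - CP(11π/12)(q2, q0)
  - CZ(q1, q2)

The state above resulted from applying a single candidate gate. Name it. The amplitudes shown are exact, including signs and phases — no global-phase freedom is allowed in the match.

It was CP(3π/2)(q0, q1) that produced the state shown.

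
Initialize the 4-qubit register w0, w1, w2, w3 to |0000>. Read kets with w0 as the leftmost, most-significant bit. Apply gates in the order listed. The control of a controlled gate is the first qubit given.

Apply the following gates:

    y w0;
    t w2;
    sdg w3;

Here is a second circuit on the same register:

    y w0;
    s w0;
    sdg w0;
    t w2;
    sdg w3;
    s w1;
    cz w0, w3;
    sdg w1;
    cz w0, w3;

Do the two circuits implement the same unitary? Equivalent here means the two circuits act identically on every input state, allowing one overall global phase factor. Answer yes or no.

Yes: on every input state the two circuits agree up to one overall phase factor.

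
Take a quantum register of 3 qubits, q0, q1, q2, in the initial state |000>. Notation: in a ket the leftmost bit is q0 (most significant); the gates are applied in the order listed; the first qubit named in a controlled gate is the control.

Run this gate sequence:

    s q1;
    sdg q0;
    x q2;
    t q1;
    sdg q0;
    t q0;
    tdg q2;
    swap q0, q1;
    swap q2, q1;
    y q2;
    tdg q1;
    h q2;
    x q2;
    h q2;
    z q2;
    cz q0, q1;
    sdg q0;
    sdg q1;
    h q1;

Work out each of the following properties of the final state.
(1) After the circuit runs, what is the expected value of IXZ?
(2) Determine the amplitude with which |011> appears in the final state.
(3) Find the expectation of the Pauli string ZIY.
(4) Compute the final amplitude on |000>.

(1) The expectation value of IXZ is 1. Key observation: gates 12-15 undo each other exactly, leaving only the rest of the circuit to track.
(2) The amplitude on |011> is sqrt(2)*I/2.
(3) In the final state, ZIY has expectation 0.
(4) The amplitude on |000> is 0.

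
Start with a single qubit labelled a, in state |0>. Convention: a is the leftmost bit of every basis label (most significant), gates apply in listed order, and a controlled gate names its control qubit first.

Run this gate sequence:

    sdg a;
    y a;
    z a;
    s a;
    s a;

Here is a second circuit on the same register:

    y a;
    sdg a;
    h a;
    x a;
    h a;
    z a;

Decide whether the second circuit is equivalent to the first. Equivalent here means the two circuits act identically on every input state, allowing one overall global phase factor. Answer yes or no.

No: there is an input state on which the two circuits produce genuinely different outputs (not merely differing by a phase).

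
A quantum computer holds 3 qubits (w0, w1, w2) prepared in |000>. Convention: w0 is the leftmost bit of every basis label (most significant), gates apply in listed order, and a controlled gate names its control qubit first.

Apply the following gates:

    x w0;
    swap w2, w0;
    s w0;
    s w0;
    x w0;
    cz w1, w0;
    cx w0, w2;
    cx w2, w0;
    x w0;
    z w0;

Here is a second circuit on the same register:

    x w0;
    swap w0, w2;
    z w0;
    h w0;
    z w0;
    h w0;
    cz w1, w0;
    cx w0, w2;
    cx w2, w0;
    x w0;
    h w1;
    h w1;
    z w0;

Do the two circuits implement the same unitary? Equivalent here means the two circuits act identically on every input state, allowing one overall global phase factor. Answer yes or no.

Yes, they are equivalent — the unitaries differ by at most a global phase.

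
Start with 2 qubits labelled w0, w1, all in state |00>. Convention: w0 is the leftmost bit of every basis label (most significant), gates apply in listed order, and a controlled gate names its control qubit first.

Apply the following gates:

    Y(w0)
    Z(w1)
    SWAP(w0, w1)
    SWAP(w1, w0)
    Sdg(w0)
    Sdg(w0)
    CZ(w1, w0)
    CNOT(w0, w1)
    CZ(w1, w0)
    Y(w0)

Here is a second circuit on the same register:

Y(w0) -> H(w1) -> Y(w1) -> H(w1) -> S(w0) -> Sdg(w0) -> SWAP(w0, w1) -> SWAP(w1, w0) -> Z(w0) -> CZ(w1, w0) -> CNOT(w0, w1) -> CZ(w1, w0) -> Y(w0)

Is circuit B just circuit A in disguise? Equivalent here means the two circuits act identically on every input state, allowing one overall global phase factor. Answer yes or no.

No — the two circuits implement different unitaries, even allowing a global phase.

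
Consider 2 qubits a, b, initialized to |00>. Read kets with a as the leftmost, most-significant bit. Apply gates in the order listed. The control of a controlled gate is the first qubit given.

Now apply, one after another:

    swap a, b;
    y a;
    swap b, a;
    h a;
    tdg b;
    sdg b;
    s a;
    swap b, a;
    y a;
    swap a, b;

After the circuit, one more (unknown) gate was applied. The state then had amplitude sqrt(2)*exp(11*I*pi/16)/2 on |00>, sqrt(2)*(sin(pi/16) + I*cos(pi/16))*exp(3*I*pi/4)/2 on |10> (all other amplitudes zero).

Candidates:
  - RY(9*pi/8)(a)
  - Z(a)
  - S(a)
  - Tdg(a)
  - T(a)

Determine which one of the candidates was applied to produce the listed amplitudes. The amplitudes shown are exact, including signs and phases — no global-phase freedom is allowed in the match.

It was RY(9*pi/8)(a) that produced the state shown.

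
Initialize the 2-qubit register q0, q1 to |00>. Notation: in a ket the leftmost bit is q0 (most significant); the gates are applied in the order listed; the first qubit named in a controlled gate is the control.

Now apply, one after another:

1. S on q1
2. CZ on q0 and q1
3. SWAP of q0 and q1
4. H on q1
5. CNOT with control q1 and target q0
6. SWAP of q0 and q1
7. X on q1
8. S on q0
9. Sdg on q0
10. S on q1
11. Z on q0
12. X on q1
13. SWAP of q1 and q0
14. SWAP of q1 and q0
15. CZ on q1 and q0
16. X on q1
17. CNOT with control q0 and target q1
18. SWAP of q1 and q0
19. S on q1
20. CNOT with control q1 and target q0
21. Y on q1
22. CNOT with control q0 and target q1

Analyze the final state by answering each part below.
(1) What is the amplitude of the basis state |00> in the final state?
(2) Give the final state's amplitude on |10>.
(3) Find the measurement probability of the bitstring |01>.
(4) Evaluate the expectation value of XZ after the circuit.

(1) |00> carries amplitude sqrt(2)/2 in the final state.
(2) The amplitude on |10> is -sqrt(2)/2.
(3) Outcome |01> occurs with probability 0.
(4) The observable XZ averages to -1.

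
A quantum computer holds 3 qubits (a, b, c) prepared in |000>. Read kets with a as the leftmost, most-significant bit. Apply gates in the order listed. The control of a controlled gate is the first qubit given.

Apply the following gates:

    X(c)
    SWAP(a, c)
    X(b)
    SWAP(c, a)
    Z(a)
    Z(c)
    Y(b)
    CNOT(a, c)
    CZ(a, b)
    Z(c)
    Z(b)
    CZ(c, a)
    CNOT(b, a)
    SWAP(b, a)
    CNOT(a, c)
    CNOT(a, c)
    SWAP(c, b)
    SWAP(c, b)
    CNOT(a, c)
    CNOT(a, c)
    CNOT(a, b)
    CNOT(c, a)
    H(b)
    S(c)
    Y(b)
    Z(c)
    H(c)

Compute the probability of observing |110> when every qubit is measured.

A full measurement returns |110> with probability 1/4. Key observation: gates 15-20 undo each other exactly, leaving only the rest of the circuit to track.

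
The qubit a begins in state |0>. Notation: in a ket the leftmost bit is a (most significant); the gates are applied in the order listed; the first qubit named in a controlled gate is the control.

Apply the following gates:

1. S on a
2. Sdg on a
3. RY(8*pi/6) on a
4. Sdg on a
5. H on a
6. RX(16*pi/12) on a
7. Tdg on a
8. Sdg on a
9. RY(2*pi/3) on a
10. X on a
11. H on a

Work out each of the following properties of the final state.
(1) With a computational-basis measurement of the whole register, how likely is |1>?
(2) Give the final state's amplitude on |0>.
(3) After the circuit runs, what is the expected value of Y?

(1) A full measurement returns |1> with probability -3*sqrt(3)/16 + sqrt(6)/32 + sqrt(2)/16 + 1/2.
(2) The final state's coefficient on |0> equals 1/4 - sqrt(3)*exp(I*pi/4)/8 + exp(I*pi/4)/8 + sqrt(3)*(2 + I)/8 + 3*I/8.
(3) In the final state, Y has expectation -sqrt(6)/8 + sqrt(2)/4.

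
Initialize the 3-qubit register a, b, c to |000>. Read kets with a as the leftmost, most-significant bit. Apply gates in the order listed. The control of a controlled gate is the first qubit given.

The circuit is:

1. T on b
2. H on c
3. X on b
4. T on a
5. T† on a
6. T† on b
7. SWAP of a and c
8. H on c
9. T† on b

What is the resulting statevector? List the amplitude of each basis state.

The resulting statevector has amplitude 0 on |000>, 0 on |001>, -I/2 on |010>, -I/2 on |011>, 0 on |100>, 0 on |101>, -I/2 on |110>, -I/2 on |111>.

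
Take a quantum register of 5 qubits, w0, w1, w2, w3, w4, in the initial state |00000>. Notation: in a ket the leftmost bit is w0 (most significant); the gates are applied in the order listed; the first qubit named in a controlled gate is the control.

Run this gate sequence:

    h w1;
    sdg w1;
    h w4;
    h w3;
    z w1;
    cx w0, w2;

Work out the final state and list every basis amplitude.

The final amplitudes are sqrt(2)/4 on |00000>, sqrt(2)/4 on |00001>, sqrt(2)/4 on |00010>, sqrt(2)/4 on |00011>, sqrt(2)*I/4 on |01000>, sqrt(2)*I/4 on |01001>, sqrt(2)*I/4 on |01010>, sqrt(2)*I/4 on |01011>, and 0 on every other basis state.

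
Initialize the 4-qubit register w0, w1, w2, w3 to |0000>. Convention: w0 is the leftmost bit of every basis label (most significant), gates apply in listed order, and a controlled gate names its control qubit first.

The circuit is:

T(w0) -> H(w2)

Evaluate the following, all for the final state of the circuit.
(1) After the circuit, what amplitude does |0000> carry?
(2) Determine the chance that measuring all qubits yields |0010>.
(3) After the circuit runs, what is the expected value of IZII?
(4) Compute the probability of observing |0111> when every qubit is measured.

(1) The amplitude on |0000> is sqrt(2)/2.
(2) A full measurement returns |0010> with probability 1/2.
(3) The observable IZII averages to 1.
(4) A full measurement returns |0111> with probability 0.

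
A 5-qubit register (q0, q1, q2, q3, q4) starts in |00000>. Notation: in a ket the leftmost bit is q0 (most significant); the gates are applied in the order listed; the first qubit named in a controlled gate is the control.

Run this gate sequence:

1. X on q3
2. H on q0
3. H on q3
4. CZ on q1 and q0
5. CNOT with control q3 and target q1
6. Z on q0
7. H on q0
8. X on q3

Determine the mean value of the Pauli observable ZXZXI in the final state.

In the final state, ZXZXI has expectation 1.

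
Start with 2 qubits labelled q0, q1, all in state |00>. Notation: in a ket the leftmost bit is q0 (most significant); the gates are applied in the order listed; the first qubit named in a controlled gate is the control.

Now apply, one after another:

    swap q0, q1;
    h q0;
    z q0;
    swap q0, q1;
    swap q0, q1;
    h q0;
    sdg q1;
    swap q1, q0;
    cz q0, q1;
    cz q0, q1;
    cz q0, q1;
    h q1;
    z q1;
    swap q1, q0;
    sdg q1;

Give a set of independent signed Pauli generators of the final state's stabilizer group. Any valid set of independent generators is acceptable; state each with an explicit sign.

One valid set of independent stabilizer generators is +XI, +IZ (any independent generating set of the same group is equally correct).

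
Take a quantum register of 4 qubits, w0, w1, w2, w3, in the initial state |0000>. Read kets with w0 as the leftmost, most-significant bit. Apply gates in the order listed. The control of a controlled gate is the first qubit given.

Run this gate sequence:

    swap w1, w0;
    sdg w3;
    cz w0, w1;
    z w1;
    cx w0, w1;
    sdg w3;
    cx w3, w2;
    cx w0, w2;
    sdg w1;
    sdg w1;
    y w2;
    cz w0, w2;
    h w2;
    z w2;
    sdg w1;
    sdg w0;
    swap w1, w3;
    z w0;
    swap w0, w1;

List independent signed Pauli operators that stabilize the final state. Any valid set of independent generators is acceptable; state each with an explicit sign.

One valid set of independent stabilizer generators is +IIXI, +ZIII, +IZII, +IIIZ (any independent generating set of the same group is equally correct).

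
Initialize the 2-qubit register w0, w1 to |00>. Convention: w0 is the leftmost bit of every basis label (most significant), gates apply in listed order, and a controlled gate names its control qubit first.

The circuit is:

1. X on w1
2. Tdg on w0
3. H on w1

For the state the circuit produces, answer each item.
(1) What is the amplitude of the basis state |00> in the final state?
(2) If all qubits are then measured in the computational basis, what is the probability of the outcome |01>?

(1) The amplitude on |00> is sqrt(2)/2.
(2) Outcome |01> occurs with probability 1/2.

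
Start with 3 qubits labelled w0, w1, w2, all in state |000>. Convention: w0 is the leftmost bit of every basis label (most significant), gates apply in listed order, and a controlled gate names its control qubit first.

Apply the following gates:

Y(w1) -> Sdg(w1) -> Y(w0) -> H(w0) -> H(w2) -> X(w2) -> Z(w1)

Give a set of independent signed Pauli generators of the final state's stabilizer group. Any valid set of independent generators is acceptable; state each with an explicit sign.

The final state is stabilized by the group generated by -XII, +IIX, -IZI; other independent generating sets are equally valid.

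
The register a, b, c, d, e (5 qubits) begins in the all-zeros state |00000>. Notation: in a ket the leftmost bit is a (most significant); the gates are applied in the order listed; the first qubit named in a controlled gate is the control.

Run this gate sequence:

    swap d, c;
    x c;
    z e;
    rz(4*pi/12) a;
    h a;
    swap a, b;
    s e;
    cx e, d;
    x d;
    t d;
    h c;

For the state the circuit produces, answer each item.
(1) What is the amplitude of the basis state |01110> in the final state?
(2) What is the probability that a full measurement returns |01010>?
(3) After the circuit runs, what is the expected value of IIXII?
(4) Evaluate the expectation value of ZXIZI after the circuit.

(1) The final state's coefficient on |01110> equals -exp(I*pi/12)/2.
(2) A full measurement returns |01010> with probability 1/4.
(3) In the final state, IIXII has expectation -1.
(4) In the final state, ZXIZI has expectation -1.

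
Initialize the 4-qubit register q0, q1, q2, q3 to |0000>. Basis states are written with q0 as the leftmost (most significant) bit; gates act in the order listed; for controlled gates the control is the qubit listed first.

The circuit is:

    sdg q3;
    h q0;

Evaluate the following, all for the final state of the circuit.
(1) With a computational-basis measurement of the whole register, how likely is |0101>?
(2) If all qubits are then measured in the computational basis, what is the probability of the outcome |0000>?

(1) A full measurement returns |0101> with probability 0.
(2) Outcome |0000> occurs with probability 1/2.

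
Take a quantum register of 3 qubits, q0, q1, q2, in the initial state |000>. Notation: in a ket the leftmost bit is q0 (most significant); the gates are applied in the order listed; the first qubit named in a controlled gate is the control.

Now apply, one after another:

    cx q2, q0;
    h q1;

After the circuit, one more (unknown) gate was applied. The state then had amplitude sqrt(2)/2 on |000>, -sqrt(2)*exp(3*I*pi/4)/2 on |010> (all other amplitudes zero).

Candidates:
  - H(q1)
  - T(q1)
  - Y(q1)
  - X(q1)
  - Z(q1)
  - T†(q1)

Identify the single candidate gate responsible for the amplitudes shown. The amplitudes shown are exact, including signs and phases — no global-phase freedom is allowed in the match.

It was T†(q1) that produced the state shown.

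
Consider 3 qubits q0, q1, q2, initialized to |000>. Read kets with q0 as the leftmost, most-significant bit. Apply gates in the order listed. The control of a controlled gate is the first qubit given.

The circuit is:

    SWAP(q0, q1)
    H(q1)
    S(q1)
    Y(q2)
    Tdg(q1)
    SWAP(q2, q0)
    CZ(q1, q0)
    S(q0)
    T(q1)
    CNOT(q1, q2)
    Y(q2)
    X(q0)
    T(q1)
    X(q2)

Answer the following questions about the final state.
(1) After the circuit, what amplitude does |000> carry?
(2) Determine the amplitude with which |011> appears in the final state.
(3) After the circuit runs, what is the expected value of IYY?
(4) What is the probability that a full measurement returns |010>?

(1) |000> carries amplitude -sqrt(2)*I/2 in the final state.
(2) The final state's coefficient on |011> equals sqrt(2)*exp(I*pi/4)/2.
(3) The expectation value of IYY is sqrt(2)/2.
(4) The probability of measuring |010> is 0.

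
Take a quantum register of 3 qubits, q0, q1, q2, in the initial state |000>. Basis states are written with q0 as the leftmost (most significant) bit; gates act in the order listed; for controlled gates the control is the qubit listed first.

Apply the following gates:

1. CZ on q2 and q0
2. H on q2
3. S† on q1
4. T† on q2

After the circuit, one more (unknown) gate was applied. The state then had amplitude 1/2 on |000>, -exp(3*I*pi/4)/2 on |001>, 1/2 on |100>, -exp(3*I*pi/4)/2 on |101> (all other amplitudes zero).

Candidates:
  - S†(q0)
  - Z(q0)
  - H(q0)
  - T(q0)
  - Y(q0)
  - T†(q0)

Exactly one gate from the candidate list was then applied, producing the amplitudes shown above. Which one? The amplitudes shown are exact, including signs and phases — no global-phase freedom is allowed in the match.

It was H(q0) that produced the state shown.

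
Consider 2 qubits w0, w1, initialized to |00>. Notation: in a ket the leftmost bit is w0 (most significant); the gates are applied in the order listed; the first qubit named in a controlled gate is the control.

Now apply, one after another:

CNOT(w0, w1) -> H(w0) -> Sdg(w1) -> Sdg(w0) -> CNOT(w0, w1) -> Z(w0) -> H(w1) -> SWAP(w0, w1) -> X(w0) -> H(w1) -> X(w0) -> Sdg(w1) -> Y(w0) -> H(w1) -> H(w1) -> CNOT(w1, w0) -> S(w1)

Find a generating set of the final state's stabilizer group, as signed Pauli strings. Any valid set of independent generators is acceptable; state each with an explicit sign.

The stabilizer group can be generated by -YI, -IX, among other valid generating sets.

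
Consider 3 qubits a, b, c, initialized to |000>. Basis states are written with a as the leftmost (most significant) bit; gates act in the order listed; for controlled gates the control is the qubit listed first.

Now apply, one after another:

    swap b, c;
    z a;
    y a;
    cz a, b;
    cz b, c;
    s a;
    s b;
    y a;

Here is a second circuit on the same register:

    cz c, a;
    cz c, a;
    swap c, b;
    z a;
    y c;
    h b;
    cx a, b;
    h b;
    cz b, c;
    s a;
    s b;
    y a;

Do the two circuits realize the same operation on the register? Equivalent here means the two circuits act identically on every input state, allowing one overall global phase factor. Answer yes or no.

No: there is an input state on which the two circuits produce genuinely different outputs (not merely differing by a phase).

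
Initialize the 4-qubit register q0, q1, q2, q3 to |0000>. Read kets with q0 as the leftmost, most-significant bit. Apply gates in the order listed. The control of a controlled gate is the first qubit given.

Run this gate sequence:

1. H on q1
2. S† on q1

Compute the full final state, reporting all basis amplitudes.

After the circuit, the state carries amplitude sqrt(2)/2 on |0000>, -sqrt(2)*I/2 on |0100>, and 0 on every other basis state.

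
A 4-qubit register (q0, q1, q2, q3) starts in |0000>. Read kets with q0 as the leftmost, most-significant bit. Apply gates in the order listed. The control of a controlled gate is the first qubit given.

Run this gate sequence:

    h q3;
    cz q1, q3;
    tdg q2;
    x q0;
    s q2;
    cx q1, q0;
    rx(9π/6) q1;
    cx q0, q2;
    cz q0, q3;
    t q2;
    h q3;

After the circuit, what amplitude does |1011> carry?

The amplitude on |1011> is -sqrt(2)*exp(I*pi/4)/2.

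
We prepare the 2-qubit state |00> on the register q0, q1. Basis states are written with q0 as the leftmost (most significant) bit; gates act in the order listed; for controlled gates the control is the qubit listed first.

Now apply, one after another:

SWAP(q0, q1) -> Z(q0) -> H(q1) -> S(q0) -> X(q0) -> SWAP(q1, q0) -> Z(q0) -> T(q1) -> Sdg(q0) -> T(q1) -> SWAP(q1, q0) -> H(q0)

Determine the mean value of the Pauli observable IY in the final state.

The expectation value of IY is 1.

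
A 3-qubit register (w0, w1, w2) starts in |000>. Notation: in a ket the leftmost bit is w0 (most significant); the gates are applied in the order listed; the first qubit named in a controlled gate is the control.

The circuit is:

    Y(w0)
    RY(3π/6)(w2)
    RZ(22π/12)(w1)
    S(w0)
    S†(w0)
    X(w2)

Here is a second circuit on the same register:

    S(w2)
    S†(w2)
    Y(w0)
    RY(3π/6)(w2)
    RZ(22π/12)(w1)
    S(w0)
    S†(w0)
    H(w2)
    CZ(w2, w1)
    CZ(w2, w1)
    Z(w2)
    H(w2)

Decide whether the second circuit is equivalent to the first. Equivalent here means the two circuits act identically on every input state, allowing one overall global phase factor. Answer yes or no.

Yes — the two circuits implement the same unitary up to a global phase.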